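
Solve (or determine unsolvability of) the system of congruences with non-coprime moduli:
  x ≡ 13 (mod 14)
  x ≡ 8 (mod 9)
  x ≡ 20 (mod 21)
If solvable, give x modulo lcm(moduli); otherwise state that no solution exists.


Moduli 14, 9, 21 are not pairwise coprime, so CRT works modulo lcm(m_i) when all pairwise compatibility conditions hold.
Pairwise compatibility: gcd(m_i, m_j) must divide a_i - a_j for every pair.
Merge one congruence at a time:
  Start: x ≡ 13 (mod 14).
  Combine with x ≡ 8 (mod 9): gcd(14, 9) = 1; 8 - 13 = -5, which IS divisible by 1, so compatible.
    Write x = 13 + 14·t and substitute into x ≡ 8 (mod 9): 14·t ≡ 8 − 13 = -5 (mod 9).
    Reduce coefficients mod 9: 5·t ≡ 4 (mod 9).
    The inverse of 5 mod 9 is 2 (since 5·2 = 10 = 1·9 + 1), so t ≡ 2·4 = 8 ≡ 8 (mod 9).
    Then x = 13 + 14·8 = 125, valid modulo lcm(14, 9) = 126: x ≡ 125 (mod 126).
  Combine with x ≡ 20 (mod 21): gcd(126, 21) = 21; 20 - 125 = -105, which IS divisible by 21, so compatible.
    Write x = 125 + 126·t and substitute into x ≡ 20 (mod 21): 126·t ≡ 20 − 125 = -105 (mod 21).
    Divide the congruence (and modulus) by g = 21: 6·t ≡ -5 (mod 1).
    Modulo 1 every t works; take t = 0.
    Then x = 125 + 126·0 = 125, valid modulo lcm(126, 21) = 126: x ≡ 125 (mod 126).
Verify: 125 mod 14 = 13, 125 mod 9 = 8, 125 mod 21 = 20.

x ≡ 125 (mod 126).


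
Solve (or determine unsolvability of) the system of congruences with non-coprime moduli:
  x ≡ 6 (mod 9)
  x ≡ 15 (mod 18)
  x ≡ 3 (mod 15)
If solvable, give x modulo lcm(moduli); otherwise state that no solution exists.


Moduli 9, 18, 15 are not pairwise coprime, so CRT works modulo lcm(m_i) when all pairwise compatibility conditions hold.
Pairwise compatibility: gcd(m_i, m_j) must divide a_i - a_j for every pair.
Merge one congruence at a time:
  Start: x ≡ 6 (mod 9).
  Combine with x ≡ 15 (mod 18): gcd(9, 18) = 9; 15 - 6 = 9, which IS divisible by 9, so compatible.
    Write x = 6 + 9·t and substitute into x ≡ 15 (mod 18): 9·t ≡ 15 − 6 = 9 (mod 18).
    Divide the congruence (and modulus) by g = 9: 1·t ≡ 1 (mod 2).
    So t ≡ 1 (mod 2).
    Then x = 6 + 9·1 = 15, valid modulo lcm(9, 18) = 18: x ≡ 15 (mod 18).
  Combine with x ≡ 3 (mod 15): gcd(18, 15) = 3; 3 - 15 = -12, which IS divisible by 3, so compatible.
    Write x = 15 + 18·t and substitute into x ≡ 3 (mod 15): 18·t ≡ 3 − 15 = -12 (mod 15).
    Divide the congruence (and modulus) by g = 3: 6·t ≡ -4 (mod 5).
    Reduce coefficients mod 5: 1·t ≡ 1 (mod 5).
    So t ≡ 1 (mod 5).
    Then x = 15 + 18·1 = 33, valid modulo lcm(18, 15) = 90: x ≡ 33 (mod 90).
Verify: 33 mod 9 = 6, 33 mod 18 = 15, 33 mod 15 = 3.

x ≡ 33 (mod 90).


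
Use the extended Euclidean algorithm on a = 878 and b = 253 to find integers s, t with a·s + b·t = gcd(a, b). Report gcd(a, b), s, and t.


Euclidean algorithm on (878, 253) — divide until remainder is 0:
  878 = 3 · 253 + 119
  253 = 2 · 119 + 15
  119 = 7 · 15 + 14
  15 = 1 · 14 + 1
  14 = 14 · 1 + 0
gcd(878, 253) = 1.
Track Bezout coefficients alongside the remainders: start with r₀ = 878 = a·1 + b·0 (s = 1, t = 0) and r₁ = 253 = a·0 + b·1 (s = 0, t = 1); each new remainder r_{k+1} = r_{k-1} − q_k·r_k inherits s_{k+1} = s_{k-1} − q_k·s_k, t_{k+1} = t_{k-1} − q_k·t_k, so r_k = a·s_k + b·t_k at every step:
  q = 3: r = 119, s = 1 − 3·0 = 1, t = 0 − 3·1 = -3  (check: 878·1 + 253·(-3) = 119)
  q = 2: r = 15, s = 0 − 2·1 = -2, t = 1 − 2·(-3) = 7  (check: 878·(-2) + 253·7 = 15)
  q = 7: r = 14, s = 1 − 7·(-2) = 15, t = -3 − 7·7 = -52  (check: 878·15 + 253·(-52) = 14)
  q = 1: r = 1, s = -2 − 1·15 = -17, t = 7 − 1·(-52) = 59  (check: 878·(-17) + 253·59 = 1)
The row with r = 1 (the gcd) gives the Bezout coefficients s = -17, t = 59.
Result: 878 · (-17) + 253 · (59) = 1.

gcd(878, 253) = 1; s = -17, t = 59 (check: 878·(-17) + 253·59 = 1).


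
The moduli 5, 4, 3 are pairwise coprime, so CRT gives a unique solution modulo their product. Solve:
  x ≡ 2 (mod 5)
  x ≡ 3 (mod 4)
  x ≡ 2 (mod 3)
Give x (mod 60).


Moduli 5, 4, 3 are pairwise coprime; by CRT there is a unique solution modulo M = 5 · 4 · 3 = 60.
Solve pairwise, accumulating the modulus:
  Start with x ≡ 2 (mod 5).
  Combine with x ≡ 3 (mod 4): since gcd(5, 4) = 1, we get a unique residue mod 20.
    Write x = 2 + 5·t and substitute into x ≡ 3 (mod 4): 5·t ≡ 3 − 2 = 1 (mod 4).
    Reduce coefficients mod 4: 1·t ≡ 1 (mod 4).
    So t ≡ 1 (mod 4).
    Then x = 2 + 5·1 = 7, valid modulo lcm(5, 4) = 20: x ≡ 7 (mod 20).
  Combine with x ≡ 2 (mod 3): since gcd(20, 3) = 1, we get a unique residue mod 60.
    Write x = 7 + 20·t and substitute into x ≡ 2 (mod 3): 20·t ≡ 2 − 7 = -5 (mod 3).
    Reduce coefficients mod 3: 2·t ≡ 1 (mod 3).
    The inverse of 2 mod 3 is 2 (since 2·2 = 4 = 1·3 + 1), so t ≡ 2·1 = 2 ≡ 2 (mod 3).
    Then x = 7 + 20·2 = 47, valid modulo lcm(20, 3) = 60: x ≡ 47 (mod 60).
Verify: 47 mod 5 = 2 ✓, 47 mod 4 = 3 ✓, 47 mod 3 = 2 ✓.

x ≡ 47 (mod 60).


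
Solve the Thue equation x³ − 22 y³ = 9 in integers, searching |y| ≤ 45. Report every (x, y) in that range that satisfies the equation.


The equation is x³ - 22y³ = 9. For fixed y, x³ = 22·y³ + 9, so a solution requires the RHS to be a perfect cube.
Strategy: iterate y from -45 to 45, compute RHS = 22·y³ + 9, and check whether it is a (positive or negative) perfect cube.
Check small values of y:
  y = 0: RHS = 9 is not a perfect cube.
  y = 1: RHS = 31 is not a perfect cube.
  y = -1: RHS = -13 is not a perfect cube.
  y = 2: RHS = 185 is not a perfect cube.
  y = -2: RHS = -167 is not a perfect cube.
  y = 3: RHS = 603 is not a perfect cube.
  y = -3: RHS = -585 is not a perfect cube.
Continuing the search up to |y| = 45 finds no solutions either.
No (x, y) in the scanned range satisfies the equation.

No integer solutions with |y| ≤ 45.


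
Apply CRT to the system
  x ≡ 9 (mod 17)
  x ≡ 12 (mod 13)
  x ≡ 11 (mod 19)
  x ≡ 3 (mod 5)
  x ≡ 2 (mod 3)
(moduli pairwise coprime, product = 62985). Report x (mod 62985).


Product of moduli M = 17 · 13 · 19 · 5 · 3 = 62985.
Merge one congruence at a time:
  Start: x ≡ 9 (mod 17).
  Combine with x ≡ 12 (mod 13); new modulus lcm = 221.
    Write x = 9 + 17·t and substitute into x ≡ 12 (mod 13): 17·t ≡ 12 − 9 = 3 (mod 13).
    Reduce coefficients mod 13: 4·t ≡ 3 (mod 13).
    The inverse of 4 mod 13 is 10 (since 4·10 = 40 = 3·13 + 1), so t ≡ 10·3 = 30 ≡ 4 (mod 13).
    Then x = 9 + 17·4 = 77, valid modulo lcm(17, 13) = 221: x ≡ 77 (mod 221).
  Combine with x ≡ 11 (mod 19); new modulus lcm = 4199.
    Write x = 77 + 221·t and substitute into x ≡ 11 (mod 19): 221·t ≡ 11 − 77 = -66 (mod 19).
    Reduce coefficients mod 19: 12·t ≡ 10 (mod 19).
    The inverse of 12 mod 19 is 8 (since 12·8 = 96 = 5·19 + 1), so t ≡ 8·10 = 80 ≡ 4 (mod 19).
    Then x = 77 + 221·4 = 961, valid modulo lcm(221, 19) = 4199: x ≡ 961 (mod 4199).
  Combine with x ≡ 3 (mod 5); new modulus lcm = 20995.
    Write x = 961 + 4199·t and substitute into x ≡ 3 (mod 5): 4199·t ≡ 3 − 961 = -958 (mod 5).
    Reduce coefficients mod 5: 4·t ≡ 2 (mod 5).
    The inverse of 4 mod 5 is 4 (since 4·4 = 16 = 3·5 + 1), so t ≡ 4·2 = 8 ≡ 3 (mod 5).
    Then x = 961 + 4199·3 = 13558, valid modulo lcm(4199, 5) = 20995: x ≡ 13558 (mod 20995).
  Combine with x ≡ 2 (mod 3); new modulus lcm = 62985.
    Write x = 13558 + 20995·t and substitute into x ≡ 2 (mod 3): 20995·t ≡ 2 − 13558 = -13556 (mod 3).
    Reduce coefficients mod 3: 1·t ≡ 1 (mod 3).
    So t ≡ 1 (mod 3).
    Then x = 13558 + 20995·1 = 34553, valid modulo lcm(20995, 3) = 62985: x ≡ 34553 (mod 62985).
Verify against each original: 34553 mod 17 = 9, 34553 mod 13 = 12, 34553 mod 19 = 11, 34553 mod 5 = 3, 34553 mod 3 = 2.

x ≡ 34553 (mod 62985).


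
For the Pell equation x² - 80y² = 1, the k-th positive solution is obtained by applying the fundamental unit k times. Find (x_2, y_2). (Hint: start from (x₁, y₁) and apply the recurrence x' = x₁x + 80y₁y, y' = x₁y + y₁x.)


Step 1: Find the fundamental solution (x₁, y₁) of x² - 80y² = 1.
  Expand √80 as a continued fraction. a₀ = ⌊√80⌋ = 8; iterate m_{k+1} = d_k·a_k − m_k, d_{k+1} = (80 − m_{k+1}²)/d_k, a_{k+1} = ⌊(a₀ + m_{k+1})/d_{k+1}⌋ (starting m₀ = 0, d₀ = 1), with convergents p_k = a_k·p_{k-1} + p_{k-2}, q_k = a_k·q_{k-1} + q_{k-2} (p₋₁ = 1, q₋₁ = 0):
  k = 0: a₀ = 8; p₀/q₀ = 8/1; p₀² − 80·q₀² = 64 − 80 = -16.
  k = 1: m = 8, d = 16, a = ⌊(8 + 8)/16⌋ = 1; p/q = (1·8 + 1)/(1·1 + 0) = 9/1; p² − 80·q² = 81 − 80 = 1.
  The first convergent with p² − 80·q² = 1 gives the fundamental solution (x₁, y₁) = (9, 1).
Step 2: Apply the recurrence (x_{n+1}, y_{n+1}) = (x₁x_n + 80y₁y_n, x₁y_n + y₁x_n) repeatedly.
  From (x_1, y_1) = (9, 1): x_2 = 9·9 + 80·1·1 = 161; y_2 = 9·1 + 1·9 = 18.
Step 3: Verify x_2² - 80·y_2² = 25921 - 25920 = 1 (should be 1). ✓

(x_1, y_1) = (9, 1); (x_2, y_2) = (161, 18).


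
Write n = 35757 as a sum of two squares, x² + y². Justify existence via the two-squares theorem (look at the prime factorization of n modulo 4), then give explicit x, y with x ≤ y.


Step 1: Factor n = 35757 = 3^2 · 29 · 137.
Step 2: Check the mod-4 condition on each prime factor: 3 ≡ 3 (mod 4), exponent 2 (must be even); 29 ≡ 1 (mod 4), exponent 1; 137 ≡ 1 (mod 4), exponent 1.
All primes ≡ 3 (mod 4) appear to even exponent (or don't appear), so by the two-squares theorem n IS expressible as a sum of two squares.
Step 3: Build a representation. Group n = k² · m with k = 3 and m = 29 · 137 = 3973 (a product of primes ≡ 1 (mod 4)); a representation of m scales to one of n via (k·x)² + (k·y)² = k²(x² + y²). Each prime p ≡ 1 (mod 4) is itself a sum of two squares; find a² by testing p − a² for a perfect square:
  29: 29 − 1² = 28, 29 − 2² = 25 = 5² ⇒ 29 = 2² + 5².
  137: 137 − 1² = 136, 137 − 2² = 133, 137 − 3² = 128, 137 − 4² = 121 = 11² ⇒ 137 = 4² + 11².
  Combine using the Brahmagupta–Fibonacci identity (a² + b²)(c² + d²) = (ac − bd)² + (ad + bc)² = (ac + bd)² + (ad − bc)²:
  29 · 137 = 3973: from (2² + 5²)(4² + 11²), take (2·4 − 5·11, 2·11 + 5·4) = (8 − 55, 22 + 20) = (-47, 42); dropping signs (only squares matter) gives (47, 42); check 47² + 42² = 2209 + 1764 = 3973 ✓.
  Scale by k = 3: (3·47, 3·42) = (141, 126).
Step 4: Order so x ≤ y and verify: 126² + 141² = 15876 + 19881 = 35757 = n. ✓

n = 35757 = 126² + 141² (one valid representation with x ≤ y).


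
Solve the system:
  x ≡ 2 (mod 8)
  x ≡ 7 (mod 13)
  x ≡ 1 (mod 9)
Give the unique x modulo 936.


Moduli 8, 13, 9 are pairwise coprime; by CRT there is a unique solution modulo M = 8 · 13 · 9 = 936.
Solve pairwise, accumulating the modulus:
  Start with x ≡ 2 (mod 8).
  Combine with x ≡ 7 (mod 13): since gcd(8, 13) = 1, we get a unique residue mod 104.
    Write x = 2 + 8·t and substitute into x ≡ 7 (mod 13): 8·t ≡ 7 − 2 = 5 (mod 13).
    The inverse of 8 mod 13 is 5 (since 8·5 = 40 = 3·13 + 1), so t ≡ 5·5 = 25 ≡ 12 (mod 13).
    Then x = 2 + 8·12 = 98, valid modulo lcm(8, 13) = 104: x ≡ 98 (mod 104).
  Combine with x ≡ 1 (mod 9): since gcd(104, 9) = 1, we get a unique residue mod 936.
    Write x = 98 + 104·t and substitute into x ≡ 1 (mod 9): 104·t ≡ 1 − 98 = -97 (mod 9).
    Reduce coefficients mod 9: 5·t ≡ 2 (mod 9).
    The inverse of 5 mod 9 is 2 (since 5·2 = 10 = 1·9 + 1), so t ≡ 2·2 = 4 ≡ 4 (mod 9).
    Then x = 98 + 104·4 = 514, valid modulo lcm(104, 9) = 936: x ≡ 514 (mod 936).
Verify: 514 mod 8 = 2 ✓, 514 mod 13 = 7 ✓, 514 mod 9 = 1 ✓.

x ≡ 514 (mod 936).


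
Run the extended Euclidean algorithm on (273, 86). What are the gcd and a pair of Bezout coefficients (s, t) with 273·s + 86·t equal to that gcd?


Euclidean algorithm on (273, 86) — divide until remainder is 0:
  273 = 3 · 86 + 15
  86 = 5 · 15 + 11
  15 = 1 · 11 + 4
  11 = 2 · 4 + 3
  4 = 1 · 3 + 1
  3 = 3 · 1 + 0
gcd(273, 86) = 1.
Track Bezout coefficients alongside the remainders: start with r₀ = 273 = a·1 + b·0 (s = 1, t = 0) and r₁ = 86 = a·0 + b·1 (s = 0, t = 1); each new remainder r_{k+1} = r_{k-1} − q_k·r_k inherits s_{k+1} = s_{k-1} − q_k·s_k, t_{k+1} = t_{k-1} − q_k·t_k, so r_k = a·s_k + b·t_k at every step:
  q = 3: r = 15, s = 1 − 3·0 = 1, t = 0 − 3·1 = -3  (check: 273·1 + 86·(-3) = 15)
  q = 5: r = 11, s = 0 − 5·1 = -5, t = 1 − 5·(-3) = 16  (check: 273·(-5) + 86·16 = 11)
  q = 1: r = 4, s = 1 − 1·(-5) = 6, t = -3 − 1·16 = -19  (check: 273·6 + 86·(-19) = 4)
  q = 2: r = 3, s = -5 − 2·6 = -17, t = 16 − 2·(-19) = 54  (check: 273·(-17) + 86·54 = 3)
  q = 1: r = 1, s = 6 − 1·(-17) = 23, t = -19 − 1·54 = -73  (check: 273·23 + 86·(-73) = 1)
The row with r = 1 (the gcd) gives the Bezout coefficients s = 23, t = -73.
Result: 273 · (23) + 86 · (-73) = 1.

gcd(273, 86) = 1; s = 23, t = -73 (check: 273·23 + 86·(-73) = 1).


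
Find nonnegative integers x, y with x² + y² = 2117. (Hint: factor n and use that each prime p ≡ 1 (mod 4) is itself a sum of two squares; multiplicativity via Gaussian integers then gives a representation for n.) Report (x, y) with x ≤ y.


Step 1: Factor n = 2117 = 29 · 73.
Step 2: Check the mod-4 condition on each prime factor: 29 ≡ 1 (mod 4), exponent 1; 73 ≡ 1 (mod 4), exponent 1.
All primes ≡ 3 (mod 4) appear to even exponent (or don't appear), so by the two-squares theorem n IS expressible as a sum of two squares.
Step 3: Build a representation. Here n = 29 · 73 is a product of primes ≡ 1 (mod 4). Each prime p ≡ 1 (mod 4) is itself a sum of two squares; find a² by testing p − a² for a perfect square:
  29: 29 − 1² = 28, 29 − 2² = 25 = 5² ⇒ 29 = 2² + 5².
  73: 73 − 1² = 72, 73 − 2² = 69, 73 − 3² = 64 = 8² ⇒ 73 = 3² + 8².
  Combine using the Brahmagupta–Fibonacci identity (a² + b²)(c² + d²) = (ac − bd)² + (ad + bc)² = (ac + bd)² + (ad − bc)²:
  29 · 73 = 2117: from (2² + 5²)(3² + 8²), take (2·3 − 5·8, 2·8 + 5·3) = (6 − 40, 16 + 15) = (-34, 31); dropping signs (only squares matter) gives (34, 31); check 34² + 31² = 1156 + 961 = 2117 ✓.
Step 4: Order so x ≤ y and verify: 31² + 34² = 961 + 1156 = 2117 = n. ✓

n = 2117 = 31² + 34² (one valid representation with x ≤ y).


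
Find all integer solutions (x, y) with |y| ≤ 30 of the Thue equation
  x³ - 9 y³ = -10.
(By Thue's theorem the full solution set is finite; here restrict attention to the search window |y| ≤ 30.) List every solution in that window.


The equation is x³ - 9y³ = -10. For fixed y, x³ = 9·y³ − 10, so a solution requires the RHS to be a perfect cube.
Strategy: iterate y from -30 to 30, compute RHS = 9·y³ − 10, and check whether it is a (positive or negative) perfect cube.
Check small values of y:
  y = 0: RHS = -10 is not a perfect cube.
  y = 1: RHS = -1 = (-1)³ ⇒ x = -1 works.
  y = -1: RHS = -19 is not a perfect cube.
  y = 2: RHS = 62 is not a perfect cube.
  y = -2: RHS = -82 is not a perfect cube.
  y = 3: RHS = 233 is not a perfect cube.
  y = -3: RHS = -253 is not a perfect cube.
Continuing the search up to |y| = 30 finds no further solutions beyond those listed.
Collected solutions: (-1, 1).

Solutions (with |y| ≤ 30): (-1, 1).


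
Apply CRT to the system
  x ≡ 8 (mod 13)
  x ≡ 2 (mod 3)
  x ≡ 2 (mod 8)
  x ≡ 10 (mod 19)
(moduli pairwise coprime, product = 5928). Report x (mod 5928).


Product of moduli M = 13 · 3 · 8 · 19 = 5928.
Merge one congruence at a time:
  Start: x ≡ 8 (mod 13).
  Combine with x ≡ 2 (mod 3); new modulus lcm = 39.
    Write x = 8 + 13·t and substitute into x ≡ 2 (mod 3): 13·t ≡ 2 − 8 = -6 (mod 3).
    Reduce coefficients mod 3: 1·t ≡ 0 (mod 3).
    So t ≡ 0 (mod 3).
    Then x = 8 + 13·0 = 8, valid modulo lcm(13, 3) = 39: x ≡ 8 (mod 39).
  Combine with x ≡ 2 (mod 8); new modulus lcm = 312.
    Write x = 8 + 39·t and substitute into x ≡ 2 (mod 8): 39·t ≡ 2 − 8 = -6 (mod 8).
    Reduce coefficients mod 8: 7·t ≡ 2 (mod 8).
    The inverse of 7 mod 8 is 7 (since 7·7 = 49 = 6·8 + 1), so t ≡ 7·2 = 14 ≡ 6 (mod 8).
    Then x = 8 + 39·6 = 242, valid modulo lcm(39, 8) = 312: x ≡ 242 (mod 312).
  Combine with x ≡ 10 (mod 19); new modulus lcm = 5928.
    Write x = 242 + 312·t and substitute into x ≡ 10 (mod 19): 312·t ≡ 10 − 242 = -232 (mod 19).
    Reduce coefficients mod 19: 8·t ≡ 15 (mod 19).
    The inverse of 8 mod 19 is 12 (since 8·12 = 96 = 5·19 + 1), so t ≡ 12·15 = 180 ≡ 9 (mod 19).
    Then x = 242 + 312·9 = 3050, valid modulo lcm(312, 19) = 5928: x ≡ 3050 (mod 5928).
Verify against each original: 3050 mod 13 = 8, 3050 mod 3 = 2, 3050 mod 8 = 2, 3050 mod 19 = 10.

x ≡ 3050 (mod 5928).


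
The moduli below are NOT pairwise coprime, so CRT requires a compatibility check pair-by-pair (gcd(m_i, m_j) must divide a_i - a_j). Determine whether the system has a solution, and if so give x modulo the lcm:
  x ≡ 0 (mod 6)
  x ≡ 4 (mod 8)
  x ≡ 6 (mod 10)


Moduli 6, 8, 10 are not pairwise coprime, so CRT works modulo lcm(m_i) when all pairwise compatibility conditions hold.
Pairwise compatibility: gcd(m_i, m_j) must divide a_i - a_j for every pair.
Merge one congruence at a time:
  Start: x ≡ 0 (mod 6).
  Combine with x ≡ 4 (mod 8): gcd(6, 8) = 2; 4 - 0 = 4, which IS divisible by 2, so compatible.
    Write x = 0 + 6·t and substitute into x ≡ 4 (mod 8): 6·t ≡ 4 − 0 = 4 (mod 8).
    Divide the congruence (and modulus) by g = 2: 3·t ≡ 2 (mod 4).
    The inverse of 3 mod 4 is 3 (since 3·3 = 9 = 2·4 + 1), so t ≡ 3·2 = 6 ≡ 2 (mod 4).
    Then x = 0 + 6·2 = 12, valid modulo lcm(6, 8) = 24: x ≡ 12 (mod 24).
  Combine with x ≡ 6 (mod 10): gcd(24, 10) = 2; 6 - 12 = -6, which IS divisible by 2, so compatible.
    Write x = 12 + 24·t and substitute into x ≡ 6 (mod 10): 24·t ≡ 6 − 12 = -6 (mod 10).
    Divide the congruence (and modulus) by g = 2: 12·t ≡ -3 (mod 5).
    Reduce coefficients mod 5: 2·t ≡ 2 (mod 5).
    The inverse of 2 mod 5 is 3 (since 2·3 = 6 = 1·5 + 1), so t ≡ 3·2 = 6 ≡ 1 (mod 5).
    Then x = 12 + 24·1 = 36, valid modulo lcm(24, 10) = 120: x ≡ 36 (mod 120).
Verify: 36 mod 6 = 0, 36 mod 8 = 4, 36 mod 10 = 6.

x ≡ 36 (mod 120).


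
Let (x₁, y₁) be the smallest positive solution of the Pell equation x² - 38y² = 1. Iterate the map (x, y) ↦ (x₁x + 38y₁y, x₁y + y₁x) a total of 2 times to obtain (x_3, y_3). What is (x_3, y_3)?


Step 1: Find the fundamental solution (x₁, y₁) of x² - 38y² = 1.
  Expand √38 as a continued fraction. a₀ = ⌊√38⌋ = 6; iterate m_{k+1} = d_k·a_k − m_k, d_{k+1} = (38 − m_{k+1}²)/d_k, a_{k+1} = ⌊(a₀ + m_{k+1})/d_{k+1}⌋ (starting m₀ = 0, d₀ = 1), with convergents p_k = a_k·p_{k-1} + p_{k-2}, q_k = a_k·q_{k-1} + q_{k-2} (p₋₁ = 1, q₋₁ = 0):
  k = 0: a₀ = 6; p₀/q₀ = 6/1; p₀² − 38·q₀² = 36 − 38 = -2.
  k = 1: m = 6, d = 2, a = ⌊(6 + 6)/2⌋ = 6; p/q = (6·6 + 1)/(6·1 + 0) = 37/6; p² − 38·q² = 1369 − 1368 = 1.
  The first convergent with p² − 38·q² = 1 gives the fundamental solution (x₁, y₁) = (37, 6).
Step 2: Apply the recurrence (x_{n+1}, y_{n+1}) = (x₁x_n + 38y₁y_n, x₁y_n + y₁x_n) repeatedly.
  From (x_1, y_1) = (37, 6): x_2 = 37·37 + 38·6·6 = 2737; y_2 = 37·6 + 6·37 = 444.
  From (x_2, y_2) = (2737, 444): x_3 = 37·2737 + 38·6·444 = 202501; y_3 = 37·444 + 6·2737 = 32850.
Step 3: Verify x_3² - 38·y_3² = 41006655001 - 41006655000 = 1 (should be 1). ✓

(x_1, y_1) = (37, 6); (x_3, y_3) = (202501, 32850).


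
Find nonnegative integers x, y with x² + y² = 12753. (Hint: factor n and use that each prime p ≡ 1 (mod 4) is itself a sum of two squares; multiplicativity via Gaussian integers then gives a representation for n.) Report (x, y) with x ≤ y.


Step 1: Factor n = 12753 = 3^2 · 13 · 109.
Step 2: Check the mod-4 condition on each prime factor: 3 ≡ 3 (mod 4), exponent 2 (must be even); 13 ≡ 1 (mod 4), exponent 1; 109 ≡ 1 (mod 4), exponent 1.
All primes ≡ 3 (mod 4) appear to even exponent (or don't appear), so by the two-squares theorem n IS expressible as a sum of two squares.
Step 3: Build a representation. Group n = k² · m with k = 3 and m = 13 · 109 = 1417 (a product of primes ≡ 1 (mod 4)); a representation of m scales to one of n via (k·x)² + (k·y)² = k²(x² + y²). Each prime p ≡ 1 (mod 4) is itself a sum of two squares; find a² by testing p − a² for a perfect square:
  13: 13 − 1² = 12, 13 − 2² = 9 = 3² ⇒ 13 = 2² + 3².
  109: 109 − 1² = 108, 109 − 2² = 105, 109 − 3² = 100 = 10² ⇒ 109 = 3² + 10².
  Combine using the Brahmagupta–Fibonacci identity (a² + b²)(c² + d²) = (ac − bd)² + (ad + bc)² = (ac + bd)² + (ad − bc)²:
  13 · 109 = 1417: from (2² + 3²)(3² + 10²), take (2·3 − 3·10, 2·10 + 3·3) = (6 − 30, 20 + 9) = (-24, 29); dropping signs (only squares matter) gives (24, 29); check 24² + 29² = 576 + 841 = 1417 ✓.
  Scale by k = 3: (3·24, 3·29) = (72, 87).
Step 4: Order so x ≤ y and verify: 72² + 87² = 5184 + 7569 = 12753 = n. ✓

n = 12753 = 72² + 87² (one valid representation with x ≤ y).


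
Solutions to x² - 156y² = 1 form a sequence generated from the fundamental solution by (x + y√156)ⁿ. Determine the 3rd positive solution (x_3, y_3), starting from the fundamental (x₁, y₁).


Step 1: Find the fundamental solution (x₁, y₁) of x² - 156y² = 1.
  Expand √156 as a continued fraction. a₀ = ⌊√156⌋ = 12; iterate m_{k+1} = d_k·a_k − m_k, d_{k+1} = (156 − m_{k+1}²)/d_k, a_{k+1} = ⌊(a₀ + m_{k+1})/d_{k+1}⌋ (starting m₀ = 0, d₀ = 1), with convergents p_k = a_k·p_{k-1} + p_{k-2}, q_k = a_k·q_{k-1} + q_{k-2} (p₋₁ = 1, q₋₁ = 0):
  k = 0: a₀ = 12; p₀/q₀ = 12/1; p₀² − 156·q₀² = 144 − 156 = -12.
  k = 1: m = 12, d = 12, a = ⌊(12 + 12)/12⌋ = 2; p/q = (2·12 + 1)/(2·1 + 0) = 25/2; p² − 156·q² = 625 − 624 = 1.
  The first convergent with p² − 156·q² = 1 gives the fundamental solution (x₁, y₁) = (25, 2).
Step 2: Apply the recurrence (x_{n+1}, y_{n+1}) = (x₁x_n + 156y₁y_n, x₁y_n + y₁x_n) repeatedly.
  From (x_1, y_1) = (25, 2): x_2 = 25·25 + 156·2·2 = 1249; y_2 = 25·2 + 2·25 = 100.
  From (x_2, y_2) = (1249, 100): x_3 = 25·1249 + 156·2·100 = 62425; y_3 = 25·100 + 2·1249 = 4998.
Step 3: Verify x_3² - 156·y_3² = 3896880625 - 3896880624 = 1 (should be 1). ✓

(x_1, y_1) = (25, 2); (x_3, y_3) = (62425, 4998).


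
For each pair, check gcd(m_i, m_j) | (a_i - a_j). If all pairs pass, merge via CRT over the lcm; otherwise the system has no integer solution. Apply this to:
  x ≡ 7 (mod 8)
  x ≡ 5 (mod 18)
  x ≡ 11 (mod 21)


Moduli 8, 18, 21 are not pairwise coprime, so CRT works modulo lcm(m_i) when all pairwise compatibility conditions hold.
Pairwise compatibility: gcd(m_i, m_j) must divide a_i - a_j for every pair.
Merge one congruence at a time:
  Start: x ≡ 7 (mod 8).
  Combine with x ≡ 5 (mod 18): gcd(8, 18) = 2; 5 - 7 = -2, which IS divisible by 2, so compatible.
    Write x = 7 + 8·t and substitute into x ≡ 5 (mod 18): 8·t ≡ 5 − 7 = -2 (mod 18).
    Divide the congruence (and modulus) by g = 2: 4·t ≡ -1 (mod 9).
    Reduce coefficients mod 9: 4·t ≡ 8 (mod 9).
    The inverse of 4 mod 9 is 7 (since 4·7 = 28 = 3·9 + 1), so t ≡ 7·8 = 56 ≡ 2 (mod 9).
    Then x = 7 + 8·2 = 23, valid modulo lcm(8, 18) = 72: x ≡ 23 (mod 72).
  Combine with x ≡ 11 (mod 21): gcd(72, 21) = 3; 11 - 23 = -12, which IS divisible by 3, so compatible.
    Write x = 23 + 72·t and substitute into x ≡ 11 (mod 21): 72·t ≡ 11 − 23 = -12 (mod 21).
    Divide the congruence (and modulus) by g = 3: 24·t ≡ -4 (mod 7).
    Reduce coefficients mod 7: 3·t ≡ 3 (mod 7).
    The inverse of 3 mod 7 is 5 (since 3·5 = 15 = 2·7 + 1), so t ≡ 5·3 = 15 ≡ 1 (mod 7).
    Then x = 23 + 72·1 = 95, valid modulo lcm(72, 21) = 504: x ≡ 95 (mod 504).
Verify: 95 mod 8 = 7, 95 mod 18 = 5, 95 mod 21 = 11.

x ≡ 95 (mod 504).


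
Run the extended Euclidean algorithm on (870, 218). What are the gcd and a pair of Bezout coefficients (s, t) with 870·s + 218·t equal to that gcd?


Euclidean algorithm on (870, 218) — divide until remainder is 0:
  870 = 3 · 218 + 216
  218 = 1 · 216 + 2
  216 = 108 · 2 + 0
gcd(870, 218) = 2.
Track Bezout coefficients alongside the remainders: start with r₀ = 870 = a·1 + b·0 (s = 1, t = 0) and r₁ = 218 = a·0 + b·1 (s = 0, t = 1); each new remainder r_{k+1} = r_{k-1} − q_k·r_k inherits s_{k+1} = s_{k-1} − q_k·s_k, t_{k+1} = t_{k-1} − q_k·t_k, so r_k = a·s_k + b·t_k at every step:
  q = 3: r = 216, s = 1 − 3·0 = 1, t = 0 − 3·1 = -3  (check: 870·1 + 218·(-3) = 216)
  q = 1: r = 2, s = 0 − 1·1 = -1, t = 1 − 1·(-3) = 4  (check: 870·(-1) + 218·4 = 2)
The row with r = 2 (the gcd) gives the Bezout coefficients s = -1, t = 4.
Result: 870 · (-1) + 218 · (4) = 2.

gcd(870, 218) = 2; s = -1, t = 4 (check: 870·(-1) + 218·4 = 2).


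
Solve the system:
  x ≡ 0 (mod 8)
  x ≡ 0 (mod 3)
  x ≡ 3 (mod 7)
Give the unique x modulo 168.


Moduli 8, 3, 7 are pairwise coprime; by CRT there is a unique solution modulo M = 8 · 3 · 7 = 168.
Solve pairwise, accumulating the modulus:
  Start with x ≡ 0 (mod 8).
  Combine with x ≡ 0 (mod 3): since gcd(8, 3) = 1, we get a unique residue mod 24.
    Write x = 0 + 8·t and substitute into x ≡ 0 (mod 3): 8·t ≡ 0 − 0 = 0 (mod 3).
    Reduce coefficients mod 3: 2·t ≡ 0 (mod 3).
    The inverse of 2 mod 3 is 2 (since 2·2 = 4 = 1·3 + 1), so t ≡ 2·0 = 0 ≡ 0 (mod 3).
    Then x = 0 + 8·0 = 0, valid modulo lcm(8, 3) = 24: x ≡ 0 (mod 24).
  Combine with x ≡ 3 (mod 7): since gcd(24, 7) = 1, we get a unique residue mod 168.
    Write x = 0 + 24·t and substitute into x ≡ 3 (mod 7): 24·t ≡ 3 − 0 = 3 (mod 7).
    Reduce coefficients mod 7: 3·t ≡ 3 (mod 7).
    The inverse of 3 mod 7 is 5 (since 3·5 = 15 = 2·7 + 1), so t ≡ 5·3 = 15 ≡ 1 (mod 7).
    Then x = 0 + 24·1 = 24, valid modulo lcm(24, 7) = 168: x ≡ 24 (mod 168).
Verify: 24 mod 8 = 0 ✓, 24 mod 3 = 0 ✓, 24 mod 7 = 3 ✓.

x ≡ 24 (mod 168).


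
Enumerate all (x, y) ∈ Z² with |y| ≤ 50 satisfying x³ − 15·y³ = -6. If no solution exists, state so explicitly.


The equation is x³ - 15y³ = -6. For fixed y, x³ = 15·y³ − 6, so a solution requires the RHS to be a perfect cube.
Strategy: iterate y from -50 to 50, compute RHS = 15·y³ − 6, and check whether it is a (positive or negative) perfect cube.
Check small values of y:
  y = 0: RHS = -6 is not a perfect cube.
  y = 1: RHS = 9 is not a perfect cube.
  y = -1: RHS = -21 is not a perfect cube.
  y = 2: RHS = 114 is not a perfect cube.
  y = -2: RHS = -126 is not a perfect cube.
  y = 3: RHS = 399 is not a perfect cube.
  y = -3: RHS = -411 is not a perfect cube.
Continuing the search up to |y| = 50 finds no solutions either.
No (x, y) in the scanned range satisfies the equation.

No integer solutions with |y| ≤ 50.


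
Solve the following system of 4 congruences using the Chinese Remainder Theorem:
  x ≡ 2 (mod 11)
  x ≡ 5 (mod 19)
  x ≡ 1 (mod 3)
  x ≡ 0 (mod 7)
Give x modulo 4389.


Product of moduli M = 11 · 19 · 3 · 7 = 4389.
Merge one congruence at a time:
  Start: x ≡ 2 (mod 11).
  Combine with x ≡ 5 (mod 19); new modulus lcm = 209.
    Write x = 2 + 11·t and substitute into x ≡ 5 (mod 19): 11·t ≡ 5 − 2 = 3 (mod 19).
    The inverse of 11 mod 19 is 7 (since 11·7 = 77 = 4·19 + 1), so t ≡ 7·3 = 21 ≡ 2 (mod 19).
    Then x = 2 + 11·2 = 24, valid modulo lcm(11, 19) = 209: x ≡ 24 (mod 209).
  Combine with x ≡ 1 (mod 3); new modulus lcm = 627.
    Write x = 24 + 209·t and substitute into x ≡ 1 (mod 3): 209·t ≡ 1 − 24 = -23 (mod 3).
    Reduce coefficients mod 3: 2·t ≡ 1 (mod 3).
    The inverse of 2 mod 3 is 2 (since 2·2 = 4 = 1·3 + 1), so t ≡ 2·1 = 2 ≡ 2 (mod 3).
    Then x = 24 + 209·2 = 442, valid modulo lcm(209, 3) = 627: x ≡ 442 (mod 627).
  Combine with x ≡ 0 (mod 7); new modulus lcm = 4389.
    Write x = 442 + 627·t and substitute into x ≡ 0 (mod 7): 627·t ≡ 0 − 442 = -442 (mod 7).
    Reduce coefficients mod 7: 4·t ≡ 6 (mod 7).
    The inverse of 4 mod 7 is 2 (since 4·2 = 8 = 1·7 + 1), so t ≡ 2·6 = 12 ≡ 5 (mod 7).
    Then x = 442 + 627·5 = 3577, valid modulo lcm(627, 7) = 4389: x ≡ 3577 (mod 4389).
Verify against each original: 3577 mod 11 = 2, 3577 mod 19 = 5, 3577 mod 3 = 1, 3577 mod 7 = 0.

x ≡ 3577 (mod 4389).


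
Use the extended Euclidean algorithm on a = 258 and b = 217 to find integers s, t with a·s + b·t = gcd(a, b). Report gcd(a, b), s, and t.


Euclidean algorithm on (258, 217) — divide until remainder is 0:
  258 = 1 · 217 + 41
  217 = 5 · 41 + 12
  41 = 3 · 12 + 5
  12 = 2 · 5 + 2
  5 = 2 · 2 + 1
  2 = 2 · 1 + 0
gcd(258, 217) = 1.
Track Bezout coefficients alongside the remainders: start with r₀ = 258 = a·1 + b·0 (s = 1, t = 0) and r₁ = 217 = a·0 + b·1 (s = 0, t = 1); each new remainder r_{k+1} = r_{k-1} − q_k·r_k inherits s_{k+1} = s_{k-1} − q_k·s_k, t_{k+1} = t_{k-1} − q_k·t_k, so r_k = a·s_k + b·t_k at every step:
  q = 1: r = 41, s = 1 − 1·0 = 1, t = 0 − 1·1 = -1  (check: 258·1 + 217·(-1) = 41)
  q = 5: r = 12, s = 0 − 5·1 = -5, t = 1 − 5·(-1) = 6  (check: 258·(-5) + 217·6 = 12)
  q = 3: r = 5, s = 1 − 3·(-5) = 16, t = -1 − 3·6 = -19  (check: 258·16 + 217·(-19) = 5)
  q = 2: r = 2, s = -5 − 2·16 = -37, t = 6 − 2·(-19) = 44  (check: 258·(-37) + 217·44 = 2)
  q = 2: r = 1, s = 16 − 2·(-37) = 90, t = -19 − 2·44 = -107  (check: 258·90 + 217·(-107) = 1)
The row with r = 1 (the gcd) gives the Bezout coefficients s = 90, t = -107.
Result: 258 · (90) + 217 · (-107) = 1.

gcd(258, 217) = 1; s = 90, t = -107 (check: 258·90 + 217·(-107) = 1).


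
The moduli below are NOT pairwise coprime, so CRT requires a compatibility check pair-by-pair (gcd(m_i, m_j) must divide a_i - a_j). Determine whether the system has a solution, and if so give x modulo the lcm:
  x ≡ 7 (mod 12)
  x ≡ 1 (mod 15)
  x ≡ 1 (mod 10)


Moduli 12, 15, 10 are not pairwise coprime, so CRT works modulo lcm(m_i) when all pairwise compatibility conditions hold.
Pairwise compatibility: gcd(m_i, m_j) must divide a_i - a_j for every pair.
Merge one congruence at a time:
  Start: x ≡ 7 (mod 12).
  Combine with x ≡ 1 (mod 15): gcd(12, 15) = 3; 1 - 7 = -6, which IS divisible by 3, so compatible.
    Write x = 7 + 12·t and substitute into x ≡ 1 (mod 15): 12·t ≡ 1 − 7 = -6 (mod 15).
    Divide the congruence (and modulus) by g = 3: 4·t ≡ -2 (mod 5).
    Reduce coefficients mod 5: 4·t ≡ 3 (mod 5).
    The inverse of 4 mod 5 is 4 (since 4·4 = 16 = 3·5 + 1), so t ≡ 4·3 = 12 ≡ 2 (mod 5).
    Then x = 7 + 12·2 = 31, valid modulo lcm(12, 15) = 60: x ≡ 31 (mod 60).
  Combine with x ≡ 1 (mod 10): gcd(60, 10) = 10; 1 - 31 = -30, which IS divisible by 10, so compatible.
    Write x = 31 + 60·t and substitute into x ≡ 1 (mod 10): 60·t ≡ 1 − 31 = -30 (mod 10).
    Divide the congruence (and modulus) by g = 10: 6·t ≡ -3 (mod 1).
    Modulo 1 every t works; take t = 0.
    Then x = 31 + 60·0 = 31, valid modulo lcm(60, 10) = 60: x ≡ 31 (mod 60).
Verify: 31 mod 12 = 7, 31 mod 15 = 1, 31 mod 10 = 1.

x ≡ 31 (mod 60).


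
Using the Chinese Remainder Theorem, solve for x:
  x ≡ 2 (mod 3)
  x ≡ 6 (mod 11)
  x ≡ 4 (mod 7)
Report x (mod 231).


Moduli 3, 11, 7 are pairwise coprime; by CRT there is a unique solution modulo M = 3 · 11 · 7 = 231.
Solve pairwise, accumulating the modulus:
  Start with x ≡ 2 (mod 3).
  Combine with x ≡ 6 (mod 11): since gcd(3, 11) = 1, we get a unique residue mod 33.
    Write x = 2 + 3·t and substitute into x ≡ 6 (mod 11): 3·t ≡ 6 − 2 = 4 (mod 11).
    The inverse of 3 mod 11 is 4 (since 3·4 = 12 = 1·11 + 1), so t ≡ 4·4 = 16 ≡ 5 (mod 11).
    Then x = 2 + 3·5 = 17, valid modulo lcm(3, 11) = 33: x ≡ 17 (mod 33).
  Combine with x ≡ 4 (mod 7): since gcd(33, 7) = 1, we get a unique residue mod 231.
    Write x = 17 + 33·t and substitute into x ≡ 4 (mod 7): 33·t ≡ 4 − 17 = -13 (mod 7).
    Reduce coefficients mod 7: 5·t ≡ 1 (mod 7).
    The inverse of 5 mod 7 is 3 (since 5·3 = 15 = 2·7 + 1), so t ≡ 3·1 = 3 ≡ 3 (mod 7).
    Then x = 17 + 33·3 = 116, valid modulo lcm(33, 7) = 231: x ≡ 116 (mod 231).
Verify: 116 mod 3 = 2 ✓, 116 mod 11 = 6 ✓, 116 mod 7 = 4 ✓.

x ≡ 116 (mod 231).


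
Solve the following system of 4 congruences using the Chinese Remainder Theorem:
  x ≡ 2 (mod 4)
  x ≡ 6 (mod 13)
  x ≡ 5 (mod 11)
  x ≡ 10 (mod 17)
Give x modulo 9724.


Product of moduli M = 4 · 13 · 11 · 17 = 9724.
Merge one congruence at a time:
  Start: x ≡ 2 (mod 4).
  Combine with x ≡ 6 (mod 13); new modulus lcm = 52.
    Write x = 2 + 4·t and substitute into x ≡ 6 (mod 13): 4·t ≡ 6 − 2 = 4 (mod 13).
    The inverse of 4 mod 13 is 10 (since 4·10 = 40 = 3·13 + 1), so t ≡ 10·4 = 40 ≡ 1 (mod 13).
    Then x = 2 + 4·1 = 6, valid modulo lcm(4, 13) = 52: x ≡ 6 (mod 52).
  Combine with x ≡ 5 (mod 11); new modulus lcm = 572.
    Write x = 6 + 52·t and substitute into x ≡ 5 (mod 11): 52·t ≡ 5 − 6 = -1 (mod 11).
    Reduce coefficients mod 11: 8·t ≡ 10 (mod 11).
    The inverse of 8 mod 11 is 7 (since 8·7 = 56 = 5·11 + 1), so t ≡ 7·10 = 70 ≡ 4 (mod 11).
    Then x = 6 + 52·4 = 214, valid modulo lcm(52, 11) = 572: x ≡ 214 (mod 572).
  Combine with x ≡ 10 (mod 17); new modulus lcm = 9724.
    Write x = 214 + 572·t and substitute into x ≡ 10 (mod 17): 572·t ≡ 10 − 214 = -204 (mod 17).
    Reduce coefficients mod 17: 11·t ≡ 0 (mod 17).
    The inverse of 11 mod 17 is 14 (since 11·14 = 154 = 9·17 + 1), so t ≡ 14·0 = 0 ≡ 0 (mod 17).
    Then x = 214 + 572·0 = 214, valid modulo lcm(572, 17) = 9724: x ≡ 214 (mod 9724).
Verify against each original: 214 mod 4 = 2, 214 mod 13 = 6, 214 mod 11 = 5, 214 mod 17 = 10.

x ≡ 214 (mod 9724).


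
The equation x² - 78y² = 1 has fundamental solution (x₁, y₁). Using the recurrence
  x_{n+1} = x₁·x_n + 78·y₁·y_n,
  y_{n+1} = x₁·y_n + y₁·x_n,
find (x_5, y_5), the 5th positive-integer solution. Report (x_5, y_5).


Step 1: Find the fundamental solution (x₁, y₁) of x² - 78y² = 1.
  Expand √78 as a continued fraction. a₀ = ⌊√78⌋ = 8; iterate m_{k+1} = d_k·a_k − m_k, d_{k+1} = (78 − m_{k+1}²)/d_k, a_{k+1} = ⌊(a₀ + m_{k+1})/d_{k+1}⌋ (starting m₀ = 0, d₀ = 1), with convergents p_k = a_k·p_{k-1} + p_{k-2}, q_k = a_k·q_{k-1} + q_{k-2} (p₋₁ = 1, q₋₁ = 0):
  k = 0: a₀ = 8; p₀/q₀ = 8/1; p₀² − 78·q₀² = 64 − 78 = -14.
  k = 1: m = 8, d = 14, a = ⌊(8 + 8)/14⌋ = 1; p/q = (1·8 + 1)/(1·1 + 0) = 9/1; p² − 78·q² = 81 − 78 = 3.
  k = 2: m = 6, d = 3, a = ⌊(8 + 6)/3⌋ = 4; p/q = (4·9 + 8)/(4·1 + 1) = 44/5; p² − 78·q² = 1936 − 1950 = -14.
  k = 3: m = 6, d = 14, a = ⌊(8 + 6)/14⌋ = 1; p/q = (1·44 + 9)/(1·5 + 1) = 53/6; p² − 78·q² = 2809 − 2808 = 1.
  The first convergent with p² − 78·q² = 1 gives the fundamental solution (x₁, y₁) = (53, 6).
Step 2: Apply the recurrence (x_{n+1}, y_{n+1}) = (x₁x_n + 78y₁y_n, x₁y_n + y₁x_n) repeatedly.
  From (x_1, y_1) = (53, 6): x_2 = 53·53 + 78·6·6 = 5617; y_2 = 53·6 + 6·53 = 636.
  From (x_2, y_2) = (5617, 636): x_3 = 53·5617 + 78·6·636 = 595349; y_3 = 53·636 + 6·5617 = 67410.
  From (x_3, y_3) = (595349, 67410): x_4 = 53·595349 + 78·6·67410 = 63101377; y_4 = 53·67410 + 6·595349 = 7144824.
  From (x_4, y_4) = (63101377, 7144824): x_5 = 53·63101377 + 78·6·7144824 = 6688150613; y_5 = 53·7144824 + 6·63101377 = 757283934.
Step 3: Verify x_5² - 78·y_5² = 44731358622172275769 - 44731358622172275768 = 1 (should be 1). ✓

(x_1, y_1) = (53, 6); (x_5, y_5) = (6688150613, 757283934).


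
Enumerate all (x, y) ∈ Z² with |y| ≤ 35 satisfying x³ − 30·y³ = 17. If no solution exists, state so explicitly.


The equation is x³ - 30y³ = 17. For fixed y, x³ = 30·y³ + 17, so a solution requires the RHS to be a perfect cube.
Strategy: iterate y from -35 to 35, compute RHS = 30·y³ + 17, and check whether it is a (positive or negative) perfect cube.
Check small values of y:
  y = 0: RHS = 17 is not a perfect cube.
  y = 1: RHS = 47 is not a perfect cube.
  y = -1: RHS = -13 is not a perfect cube.
  y = 2: RHS = 257 is not a perfect cube.
  y = -2: RHS = -223 is not a perfect cube.
  y = 3: RHS = 827 is not a perfect cube.
  y = -3: RHS = -793 is not a perfect cube.
Continuing the search up to |y| = 35 finds no solutions either.
No (x, y) in the scanned range satisfies the equation.

No integer solutions with |y| ≤ 35.


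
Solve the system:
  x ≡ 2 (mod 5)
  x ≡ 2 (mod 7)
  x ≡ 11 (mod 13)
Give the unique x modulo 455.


Moduli 5, 7, 13 are pairwise coprime; by CRT there is a unique solution modulo M = 5 · 7 · 13 = 455.
Solve pairwise, accumulating the modulus:
  Start with x ≡ 2 (mod 5).
  Combine with x ≡ 2 (mod 7): since gcd(5, 7) = 1, we get a unique residue mod 35.
    Write x = 2 + 5·t and substitute into x ≡ 2 (mod 7): 5·t ≡ 2 − 2 = 0 (mod 7).
    The inverse of 5 mod 7 is 3 (since 5·3 = 15 = 2·7 + 1), so t ≡ 3·0 = 0 ≡ 0 (mod 7).
    Then x = 2 + 5·0 = 2, valid modulo lcm(5, 7) = 35: x ≡ 2 (mod 35).
  Combine with x ≡ 11 (mod 13): since gcd(35, 13) = 1, we get a unique residue mod 455.
    Write x = 2 + 35·t and substitute into x ≡ 11 (mod 13): 35·t ≡ 11 − 2 = 9 (mod 13).
    Reduce coefficients mod 13: 9·t ≡ 9 (mod 13).
    The inverse of 9 mod 13 is 3 (since 9·3 = 27 = 2·13 + 1), so t ≡ 3·9 = 27 ≡ 1 (mod 13).
    Then x = 2 + 35·1 = 37, valid modulo lcm(35, 13) = 455: x ≡ 37 (mod 455).
Verify: 37 mod 5 = 2 ✓, 37 mod 7 = 2 ✓, 37 mod 13 = 11 ✓.

x ≡ 37 (mod 455).


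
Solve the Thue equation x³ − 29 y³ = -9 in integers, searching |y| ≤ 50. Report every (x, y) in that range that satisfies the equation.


The equation is x³ - 29y³ = -9. For fixed y, x³ = 29·y³ − 9, so a solution requires the RHS to be a perfect cube.
Strategy: iterate y from -50 to 50, compute RHS = 29·y³ − 9, and check whether it is a (positive or negative) perfect cube.
Check small values of y:
  y = 0: RHS = -9 is not a perfect cube.
  y = 1: RHS = 20 is not a perfect cube.
  y = -1: RHS = -38 is not a perfect cube.
  y = 2: RHS = 223 is not a perfect cube.
  y = -2: RHS = -241 is not a perfect cube.
  y = 3: RHS = 774 is not a perfect cube.
  y = -3: RHS = -792 is not a perfect cube.
Continuing the search up to |y| = 50 finds no solutions either.
No (x, y) in the scanned range satisfies the equation.

No integer solutions with |y| ≤ 50.


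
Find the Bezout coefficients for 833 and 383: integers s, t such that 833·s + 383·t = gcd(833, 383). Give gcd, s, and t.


Euclidean algorithm on (833, 383) — divide until remainder is 0:
  833 = 2 · 383 + 67
  383 = 5 · 67 + 48
  67 = 1 · 48 + 19
  48 = 2 · 19 + 10
  19 = 1 · 10 + 9
  10 = 1 · 9 + 1
  9 = 9 · 1 + 0
gcd(833, 383) = 1.
Track Bezout coefficients alongside the remainders: start with r₀ = 833 = a·1 + b·0 (s = 1, t = 0) and r₁ = 383 = a·0 + b·1 (s = 0, t = 1); each new remainder r_{k+1} = r_{k-1} − q_k·r_k inherits s_{k+1} = s_{k-1} − q_k·s_k, t_{k+1} = t_{k-1} − q_k·t_k, so r_k = a·s_k + b·t_k at every step:
  q = 2: r = 67, s = 1 − 2·0 = 1, t = 0 − 2·1 = -2  (check: 833·1 + 383·(-2) = 67)
  q = 5: r = 48, s = 0 − 5·1 = -5, t = 1 − 5·(-2) = 11  (check: 833·(-5) + 383·11 = 48)
  q = 1: r = 19, s = 1 − 1·(-5) = 6, t = -2 − 1·11 = -13  (check: 833·6 + 383·(-13) = 19)
  q = 2: r = 10, s = -5 − 2·6 = -17, t = 11 − 2·(-13) = 37  (check: 833·(-17) + 383·37 = 10)
  q = 1: r = 9, s = 6 − 1·(-17) = 23, t = -13 − 1·37 = -50  (check: 833·23 + 383·(-50) = 9)
  q = 1: r = 1, s = -17 − 1·23 = -40, t = 37 − 1·(-50) = 87  (check: 833·(-40) + 383·87 = 1)
The row with r = 1 (the gcd) gives the Bezout coefficients s = -40, t = 87.
Result: 833 · (-40) + 383 · (87) = 1.

gcd(833, 383) = 1; s = -40, t = 87 (check: 833·(-40) + 383·87 = 1).
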